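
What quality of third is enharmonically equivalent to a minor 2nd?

doubly diminished

A minor second spans 1 semitone.
A third spanning 1 semitone is doubly diminished (the major third is 4).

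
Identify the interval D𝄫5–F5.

augmented third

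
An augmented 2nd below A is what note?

Gb

A second below A lands on the letter G.
An augmented second spans 3 semitones, so A moves to pitch class 6. On the letter G that is Gb.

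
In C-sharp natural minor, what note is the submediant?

A

The C# natural minor scale runs C# D# E F# G# A B.
Degree 6 is A.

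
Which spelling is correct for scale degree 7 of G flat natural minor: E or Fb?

Fb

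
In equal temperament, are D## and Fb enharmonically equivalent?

D## = pitch class 4 and Fb = pitch class 4 — the same pitch class, so they are enharmonic equivalents.

Yes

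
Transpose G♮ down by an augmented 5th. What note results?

G down a perfect fifth is C, so the target letter is C.
From G, an augmented fifth is 8 semitones down: Cb.

Cb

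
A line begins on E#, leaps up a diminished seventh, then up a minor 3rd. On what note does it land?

A diminished seventh up from E# is D (letter D, 9 semitones up).
A minor third up from D is F (letter F, 3 semitones up).

F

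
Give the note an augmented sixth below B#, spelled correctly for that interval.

D

B down a major sixth is D, so the target letter is D.
From B#, an augmented sixth is 10 semitones down: D.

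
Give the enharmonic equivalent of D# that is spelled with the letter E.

D# is pitch class 3. The letter E alone is pitch class 4.
To reach pitch class 3 from E requires an offset of -1 semitone, i.e. flat: Eb.

Eb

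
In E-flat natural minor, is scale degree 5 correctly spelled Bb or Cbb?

Bb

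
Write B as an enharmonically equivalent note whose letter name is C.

Plain C sits 1 semitone above B, so on the letter C the same pitch needs a flat: Cb.

Cb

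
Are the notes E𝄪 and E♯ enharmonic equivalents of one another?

E## is pitch class 6; E# is pitch class 5.
The pitch classes differ (6 vs. 5), so they are not enharmonic equivalents.

No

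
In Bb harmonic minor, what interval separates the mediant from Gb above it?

The mediant of Bb harmonic minor is Db.
Db up to Gb: letters D→G make it a fourth; 5 semitones makes it perfect.

perfect fourth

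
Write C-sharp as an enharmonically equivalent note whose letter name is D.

C# is pitch class 1. The letter D alone is pitch class 2.
To reach pitch class 1 from D requires an offset of -1 semitone, i.e. flat: Db.

Db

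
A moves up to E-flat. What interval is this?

diminished fifth

The letter names run A→E, a span of 4 letter steps, so the interval is some kind of fifth.
A to Eb is 6 semitones. A perfect fifth is 7, so 6 makes it diminished.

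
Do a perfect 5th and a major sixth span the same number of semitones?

A perfect fifth spans 7 semitones; a major sixth spans 9.
The spans differ, so they are not enharmonic equivalents.

No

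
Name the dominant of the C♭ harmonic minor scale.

Gb

Degree 5 takes the letter 4 steps above C, which is G.
In harmonic minor, degree 5 sits 7 semitones above the tonic. Cb + 7 semitones is pitch class 6, spelled on G as Gb.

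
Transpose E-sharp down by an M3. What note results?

C#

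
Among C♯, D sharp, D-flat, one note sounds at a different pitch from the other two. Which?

D#

In 12-tone equal temperament, enharmonic equivalents share a pitch class. C# is pitch class 1; D# is pitch class 3; Db is pitch class 1.
C# and Db share pitch class 1, while D# is pitch class 3.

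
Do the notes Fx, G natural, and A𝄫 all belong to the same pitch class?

F## is pitch class 7; G is pitch class 7; Abb is pitch class 7.
All spellings map to pitch class 7, so they are enharmonically equivalent.

Yes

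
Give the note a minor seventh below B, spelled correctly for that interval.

C#

A seventh below B lands on the letter C.
A minor seventh spans 10 semitones, so B moves to pitch class 1. On the letter C that is C#.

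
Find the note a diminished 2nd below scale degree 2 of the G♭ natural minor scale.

Scale degree 2 of Gb natural minor is Ab.
A diminished second (0 semitones) below Ab lands on the letter G, giving G#.

G#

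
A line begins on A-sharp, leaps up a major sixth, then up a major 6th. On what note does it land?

A major sixth up from A# is F## (letter F, 9 semitones up).
A major sixth up from F## is D## (letter D, 9 semitones up).

D##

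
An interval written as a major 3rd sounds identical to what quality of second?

doubly augmented

A major third spans 4 semitones.
A second spanning 4 semitones is doubly augmented (the major second is 2).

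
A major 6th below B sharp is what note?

D#

A sixth below B lands on the letter D.
A major sixth spans 9 semitones, so B# moves to pitch class 3. On the letter D that is D#.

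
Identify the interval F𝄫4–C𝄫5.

perfect fifth

The letter names run F→C, a span of 4 letter steps, so the interval is some kind of fifth.
Fbb to Cbb is 7 semitones. A perfect fifth is 7, so 7 makes it perfect.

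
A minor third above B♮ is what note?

A third above B lands on the letter D.
A minor third spans 3 semitones, so B moves to pitch class 2. On the letter D that is D.

D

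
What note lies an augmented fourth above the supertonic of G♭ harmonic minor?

D

The supertonic of Gb harmonic minor is Ab.
An augmented fourth (6 semitones) above Ab lands on the letter D, giving D.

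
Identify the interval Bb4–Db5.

minor third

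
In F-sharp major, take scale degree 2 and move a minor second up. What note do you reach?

Scale degree 2 of F# major is G#.
A minor second (1 semitone) above G# lands on the letter A, giving A.

A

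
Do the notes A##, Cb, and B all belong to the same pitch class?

Yes

A## is pitch class 11; Cb is pitch class 11; B is pitch class 11.
All spellings map to pitch class 11, so they are enharmonically equivalent.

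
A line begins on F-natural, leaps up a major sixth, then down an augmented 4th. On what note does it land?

Ab

A major sixth up from F is D (letter D, 9 semitones up).
An augmented fourth down from D is Ab (letter A, 6 semitones down).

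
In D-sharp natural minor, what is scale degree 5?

A#

Degree 5 takes the letter 4 steps above D, which is A.
In natural minor, degree 5 sits 7 semitones above the tonic. D# + 7 semitones is pitch class 10, spelled on A as A#.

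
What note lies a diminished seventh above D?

D up a major seventh is C#, so the target letter is C.
From D, a diminished seventh is 9 semitones up: Cb.

Cb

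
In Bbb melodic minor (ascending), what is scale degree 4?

Degree 4 takes the letter 3 steps above B, which is E.
In melodic minor (ascending), degree 4 sits 5 semitones above the tonic. Bbb + 5 semitones is pitch class 2, spelled on E as Ebb.

Ebb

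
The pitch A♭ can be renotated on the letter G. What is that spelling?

G#

Plain G sits 1 semitone below Ab, so on the letter G the same pitch needs a sharp: G#.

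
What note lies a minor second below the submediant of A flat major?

The submediant of Ab major is F.
A minor second (1 semitone) below F lands on the letter E, giving E.

E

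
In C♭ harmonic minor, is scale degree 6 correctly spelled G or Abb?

Each scale degree takes a distinct letter name. Degree 6 of a scale on C must use the letter A.
Abb and G are enharmonically the same pitch, but only Abb uses the letter A, so it is the correct spelling here.

Abb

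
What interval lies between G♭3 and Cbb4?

diminished fourth

The letter names run G→C, a span of 3 letter steps, so the interval is some kind of fourth.
Gb to Cbb is 4 semitones. A perfect fourth is 5, so 4 makes it diminished.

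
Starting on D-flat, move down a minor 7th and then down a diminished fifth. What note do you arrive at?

A

A minor seventh down from Db is Eb (letter E, 10 semitones down).
A diminished fifth down from Eb is A (letter A, 6 semitones down).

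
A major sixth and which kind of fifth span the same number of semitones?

A major sixth spans 9 semitones.
A fifth spanning 9 semitones is doubly augmented (the perfect fifth is 7).

doubly augmented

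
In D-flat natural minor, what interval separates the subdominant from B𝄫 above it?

minor third

The subdominant of Db natural minor is Gb.
Gb up to Bbb: letters G→B make it a third; 3 semitones makes it minor.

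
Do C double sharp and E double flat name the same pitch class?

C## = pitch class 2 and Ebb = pitch class 2 — the same pitch class, so they are enharmonic equivalents.

Yes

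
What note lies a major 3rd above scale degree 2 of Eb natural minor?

A

Scale degree 2 of Eb natural minor is F.
A major third (4 semitones) above F lands on the letter A, giving A.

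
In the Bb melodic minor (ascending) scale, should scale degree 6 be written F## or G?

G

Each scale degree takes a distinct letter name. Degree 6 of a scale on B must use the letter G.
G and F## are enharmonically the same pitch, but only G uses the letter G, so it is the correct spelling here.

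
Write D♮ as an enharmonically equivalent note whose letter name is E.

Ebb

D is pitch class 2. The letter E alone is pitch class 4.
To reach pitch class 2 from E requires an offset of -2 semitones, i.e. double flat: Ebb.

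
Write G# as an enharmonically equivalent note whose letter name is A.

Ab

Plain A sits 1 semitone above G#, so on the letter A the same pitch needs a flat: Ab.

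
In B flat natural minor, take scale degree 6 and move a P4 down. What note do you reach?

Scale degree 6 of Bb natural minor is Gb.
A perfect fourth (5 semitones) below Gb lands on the letter D, giving Db.

Db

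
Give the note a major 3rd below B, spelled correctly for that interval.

G

B down a major third is G, so the target letter is G.
From B, a major third is 4 semitones down: G.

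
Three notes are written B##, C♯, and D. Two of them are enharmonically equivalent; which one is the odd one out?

D

In 12-tone equal temperament, enharmonic equivalents share a pitch class. B## is pitch class 1; C# is pitch class 1; D is pitch class 2.
B## and C# share pitch class 1, while D is pitch class 2.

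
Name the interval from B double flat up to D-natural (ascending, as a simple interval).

The letter names run B→D, a span of 2 letter steps, so the interval is some kind of third.
Bbb to D is 5 semitones. A major third is 4, so 5 makes it augmented.

augmented third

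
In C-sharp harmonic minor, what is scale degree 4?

The C# harmonic minor scale runs C# D# E F# G# A B#.
Degree 4 is F#.

F#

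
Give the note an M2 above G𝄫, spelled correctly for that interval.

Abb

A second above G lands on the letter A.
A major second spans 2 semitones, so Gbb moves to pitch class 7. On the letter A that is Abb.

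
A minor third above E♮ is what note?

A third above E lands on the letter G.
A minor third spans 3 semitones, so E moves to pitch class 7. On the letter G that is G.

G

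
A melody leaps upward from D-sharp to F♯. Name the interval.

minor third

Counting letters D–E–F gives a third.
D#→F# = 3 semitones, 1 narrower than the major third (4), so minor.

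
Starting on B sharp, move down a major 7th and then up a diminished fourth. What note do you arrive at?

A major seventh down from B# is C# (letter C, 11 semitones down).
A diminished fourth up from C# is F (letter F, 4 semitones up).

F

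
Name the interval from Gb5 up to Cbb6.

The letter names run G→C, a span of 3 letter steps, so the interval is some kind of fourth.
Gb to Cbb is 4 semitones. A perfect fourth is 5, so 4 makes it diminished.

diminished fourth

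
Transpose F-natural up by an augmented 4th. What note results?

B

A fourth above F lands on the letter B.
An augmented fourth spans 6 semitones, so F moves to pitch class 11. On the letter B that is B.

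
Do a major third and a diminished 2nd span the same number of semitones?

No

A major third spans 4 semitones; a diminished second spans 0.
The spans differ, so they are not enharmonic equivalents.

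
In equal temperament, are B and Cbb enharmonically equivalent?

Two spellings are enharmonically equivalent only if they share a pitch class.
Here B → 11, Cbb → 10; 10 ≠ 11, so they are not.

No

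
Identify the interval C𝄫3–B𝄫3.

Counting letters C–D–E–F–G–A–B gives a seventh.
Cbb→Bbb = 11 semitones, exactly the major seventh.

major seventh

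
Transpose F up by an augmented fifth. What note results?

C#

A fifth above F lands on the letter C.
An augmented fifth spans 8 semitones, so F moves to pitch class 1. On the letter C that is C#.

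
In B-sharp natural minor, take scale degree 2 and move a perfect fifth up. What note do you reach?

G##

Scale degree 2 of B# natural minor is C##.
A perfect fifth (7 semitones) above C## lands on the letter G, giving G##.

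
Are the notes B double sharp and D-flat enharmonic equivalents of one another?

Yes

B## is pitch class 1; Db is pitch class 1.
All spellings map to pitch class 1, so they are enharmonically equivalent.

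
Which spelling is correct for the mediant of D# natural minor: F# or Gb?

Each scale degree takes a distinct letter name. Degree 3 of a scale on D must use the letter F.
F# and Gb are enharmonically the same pitch, but only F# uses the letter F, so it is the correct spelling here.

F#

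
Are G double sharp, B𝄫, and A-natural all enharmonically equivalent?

Yes

G## is pitch class 9; Bbb is pitch class 9; A is pitch class 9.
All spellings map to pitch class 9, so they are enharmonically equivalent.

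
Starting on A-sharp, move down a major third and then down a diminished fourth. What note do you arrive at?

A major third down from A# is F# (letter F, 4 semitones down).
A diminished fourth down from F# is C## (letter C, 4 semitones down).

C##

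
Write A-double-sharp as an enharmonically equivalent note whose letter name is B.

B

Plain B sits at the same pitch as A##, so on the letter B the same pitch needs a natural: B.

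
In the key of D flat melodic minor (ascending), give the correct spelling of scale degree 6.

The Db melodic minor (ascending) scale runs Db Eb Fb Gb Ab Bb C.
Degree 6 is Bb.

Bb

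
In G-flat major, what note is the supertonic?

Ab

Degree 2 takes the letter 1 step above G, which is A.
In major, degree 2 sits 2 semitones above the tonic. Gb + 2 semitones is pitch class 8, spelled on A as Ab.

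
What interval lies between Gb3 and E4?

augmented sixth

The letter names run G→E, a span of 5 letter steps, so the interval is some kind of sixth.
Gb to E is 10 semitones. A major sixth is 9, so 10 makes it augmented.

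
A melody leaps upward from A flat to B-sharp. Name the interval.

Counting letters A–B gives a second.
Ab→B# = 4 semitones, 2 wider than the major second (2), so doubly augmented.

doubly augmented second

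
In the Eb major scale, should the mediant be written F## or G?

Each scale degree takes a distinct letter name. Degree 3 of a scale on E must use the letter G.
G and F## are enharmonically the same pitch, but only G uses the letter G, so it is the correct spelling here.

G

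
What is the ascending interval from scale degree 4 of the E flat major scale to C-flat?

Scale degree 4 of Eb major is Ab.
Ab up to Cb: letters A→C make it a third; 3 semitones makes it minor.

minor third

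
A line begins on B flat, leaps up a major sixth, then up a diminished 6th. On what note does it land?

A major sixth up from Bb is G (letter G, 9 semitones up).
A diminished sixth up from G is Ebb (letter E, 7 semitones up).

Ebb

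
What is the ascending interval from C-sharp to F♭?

Counting letters C–D–E–F gives a fourth.
C#→Fb = 3 semitones, 2 narrower than the perfect fourth (5), so doubly diminished.

doubly diminished fourth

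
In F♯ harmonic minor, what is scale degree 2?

Degree 2 takes the letter 1 step above F, which is G.
In harmonic minor, degree 2 sits 2 semitones above the tonic. F# + 2 semitones is pitch class 8, spelled on G as G#.

G#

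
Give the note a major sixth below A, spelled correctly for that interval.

A sixth below A lands on the letter C.
A major sixth spans 9 semitones, so A moves to pitch class 0. On the letter C that is C.

C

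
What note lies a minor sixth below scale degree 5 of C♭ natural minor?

Scale degree 5 of Cb natural minor is Gb.
A minor sixth (8 semitones) below Gb lands on the letter B, giving Bb.

Bb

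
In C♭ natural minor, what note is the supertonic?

Degree 2 takes the letter 1 step above C, which is D.
In natural minor, degree 2 sits 2 semitones above the tonic. Cb + 2 semitones is pitch class 1, spelled on D as Db.

Db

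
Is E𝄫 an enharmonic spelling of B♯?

No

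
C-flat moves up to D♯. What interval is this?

doubly augmented second

Counting letters C–D gives a second.
Cb→D# = 4 semitones, 2 wider than the major second (2), so doubly augmented.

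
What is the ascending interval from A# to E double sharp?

augmented fifth

The letter names run A→E, a span of 4 letter steps, so the interval is some kind of fifth.
A# to E## is 8 semitones. A perfect fifth is 7, so 8 makes it augmented.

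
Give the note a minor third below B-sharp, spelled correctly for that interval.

G##

A third below B lands on the letter G.
A minor third spans 3 semitones, so B# moves to pitch class 9. On the letter G that is G##.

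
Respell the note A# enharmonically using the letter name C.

A# is pitch class 10. The letter C alone is pitch class 0.
To reach pitch class 10 from C requires an offset of -2 semitones, i.e. double flat: Cbb.

Cbb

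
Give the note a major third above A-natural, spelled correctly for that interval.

C#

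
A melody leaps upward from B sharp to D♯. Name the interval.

minor third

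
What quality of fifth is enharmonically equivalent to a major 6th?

doubly augmented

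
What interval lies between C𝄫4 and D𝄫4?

major second

Counting letters C–D gives a second.
Cbb→Dbb = 2 semitones, exactly the major second.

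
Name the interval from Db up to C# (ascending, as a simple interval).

The letter names run D→C, a span of 6 letter steps, so the interval is some kind of seventh.
Db to C# is 12 semitones. A major seventh is 11, so 12 makes it augmented.

augmented seventh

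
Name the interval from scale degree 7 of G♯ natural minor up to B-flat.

diminished fourth

Scale degree 7 of G# natural minor is F#.
F# up to Bb: letters F→B make it a fourth; 4 semitones makes it diminished.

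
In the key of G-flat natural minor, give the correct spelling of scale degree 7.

The Gb natural minor scale runs Gb Ab Bbb Cb Db Ebb Fb.
Degree 7 is Fb.

Fb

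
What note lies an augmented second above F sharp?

F up a major second is G, so the target letter is G.
From F#, an augmented second is 3 semitones up: G##.

G##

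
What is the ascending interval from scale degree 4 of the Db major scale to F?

Scale degree 4 of Db major is Gb.
Gb up to F: letters G→F make it a seventh; 11 semitones makes it major.

major seventh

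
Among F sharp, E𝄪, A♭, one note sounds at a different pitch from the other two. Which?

Ab

In 12-tone equal temperament, enharmonic equivalents share a pitch class. F# is pitch class 6; E## is pitch class 6; Ab is pitch class 8.
F# and E## share pitch class 6, while Ab is pitch class 8.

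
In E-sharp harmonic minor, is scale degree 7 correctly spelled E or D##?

Each scale degree takes a distinct letter name. Degree 7 of a scale on E must use the letter D.
D## and E are enharmonically the same pitch, but only D## uses the letter D, so it is the correct spelling here.

D##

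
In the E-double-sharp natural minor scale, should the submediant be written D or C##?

C##

Each scale degree takes a distinct letter name. Degree 6 of a scale on E must use the letter C.
C## and D are enharmonically the same pitch, but only C## uses the letter C, so it is the correct spelling here.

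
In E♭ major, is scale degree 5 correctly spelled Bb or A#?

Bb

Each scale degree takes a distinct letter name. Degree 5 of a scale on E must use the letter B.
Bb and A# are enharmonically the same pitch, but only Bb uses the letter B, so it is the correct spelling here.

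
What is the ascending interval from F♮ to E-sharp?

augmented seventh

Counting letters F–G–A–B–C–D–E gives a seventh.
F→E# = 12 semitones, 1 wider than the major seventh (11), so augmented.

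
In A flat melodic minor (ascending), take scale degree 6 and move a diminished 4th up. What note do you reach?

Bbb

Scale degree 6 of Ab melodic minor (ascending) is F.
A diminished fourth (4 semitones) above F lands on the letter B, giving Bbb.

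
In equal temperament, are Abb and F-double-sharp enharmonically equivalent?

Abb is pitch class 7; F## is pitch class 7.
All spellings map to pitch class 7, so they are enharmonically equivalent.

Yes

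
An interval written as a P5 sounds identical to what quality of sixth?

A perfect fifth spans 7 semitones.
A sixth spanning 7 semitones is diminished (the major sixth is 9).

diminished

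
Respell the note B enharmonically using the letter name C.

Cb

B is pitch class 11. The letter C alone is pitch class 0.
To reach pitch class 11 from C requires an offset of -1 semitone, i.e. flat: Cb.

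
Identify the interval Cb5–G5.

augmented fifth

Counting letters C–D–E–F–G gives a fifth.
Cb→G = 8 semitones, 1 wider than the perfect fifth (7), so augmented.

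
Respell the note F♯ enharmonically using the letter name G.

Gb

F# is pitch class 6. The letter G alone is pitch class 7.
To reach pitch class 6 from G requires an offset of -1 semitone, i.e. flat: Gb.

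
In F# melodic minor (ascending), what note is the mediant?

A

Degree 3 takes the letter 2 steps above F, which is A.
In melodic minor (ascending), degree 3 sits 3 semitones above the tonic. F# + 3 semitones is pitch class 9, spelled on A as A.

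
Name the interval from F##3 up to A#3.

minor third

The letter names run F→A, a span of 2 letter steps, so the interval is some kind of third.
F## to A# is 3 semitones. A major third is 4, so 3 makes it minor.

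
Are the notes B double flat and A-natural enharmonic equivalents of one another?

Yes

Bbb = pitch class 9 and A = pitch class 9 — the same pitch class, so they are enharmonic equivalents.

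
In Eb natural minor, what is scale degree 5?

Bb

Degree 5 takes the letter 4 steps above E, which is B.
In natural minor, degree 5 sits 7 semitones above the tonic. Eb + 7 semitones is pitch class 10, spelled on B as Bb.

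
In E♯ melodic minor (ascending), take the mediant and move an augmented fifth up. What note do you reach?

The mediant of E# melodic minor (ascending) is G#.
An augmented fifth (8 semitones) above G# lands on the letter D, giving D##.

D##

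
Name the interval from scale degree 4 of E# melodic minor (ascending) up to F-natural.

Scale degree 4 of E# melodic minor (ascending) is A#.
A# up to F: letters A→F make it a sixth; 7 semitones makes it diminished.

diminished sixth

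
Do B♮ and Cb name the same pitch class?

B = pitch class 11 and Cb = pitch class 11 — the same pitch class, so they are enharmonic equivalents.

Yes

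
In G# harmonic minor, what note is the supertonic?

A#

Degree 2 takes the letter 1 step above G, which is A.
In harmonic minor, degree 2 sits 2 semitones above the tonic. G# + 2 semitones is pitch class 10, spelled on A as A#.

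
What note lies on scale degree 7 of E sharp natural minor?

D#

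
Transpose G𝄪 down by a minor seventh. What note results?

A##

G down a major seventh is Ab, so the target letter is A.
From G##, a minor seventh is 10 semitones down: A##.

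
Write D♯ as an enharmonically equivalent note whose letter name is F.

Plain F sits 2 semitones above D#, so on the letter F the same pitch needs a double flat: Fbb.

Fbb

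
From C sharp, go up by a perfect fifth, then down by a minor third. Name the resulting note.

E#

A perfect fifth up from C# is G# (letter G, 7 semitones up).
A minor third down from G# is E# (letter E, 3 semitones down).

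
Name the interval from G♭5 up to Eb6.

major sixth

Counting letters G–A–B–C–D–E gives a sixth.
Gb→Eb = 9 semitones, exactly the major sixth.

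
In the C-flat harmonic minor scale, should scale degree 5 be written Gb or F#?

Gb

Each scale degree takes a distinct letter name. Degree 5 of a scale on C must use the letter G.
Gb and F# are enharmonically the same pitch, but only Gb uses the letter G, so it is the correct spelling here.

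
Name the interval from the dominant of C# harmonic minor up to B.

minor third

The dominant of C# harmonic minor is G#.
G# up to B: letters G→B make it a third; 3 semitones makes it minor.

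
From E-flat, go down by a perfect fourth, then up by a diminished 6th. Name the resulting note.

A perfect fourth down from Eb is Bb (letter B, 5 semitones down).
A diminished sixth up from Bb is Gbb (letter G, 7 semitones up).

Gbb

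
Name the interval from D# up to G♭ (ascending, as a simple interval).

doubly diminished fourth

The letter names run D→G, a span of 3 letter steps, so the interval is some kind of fourth.
D# to Gb is 3 semitones. A perfect fourth is 5, so 3 makes it doubly diminished.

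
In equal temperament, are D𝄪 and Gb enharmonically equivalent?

No

Two spellings are enharmonically equivalent only if they share a pitch class.
Here D## → 4, Gb → 6; 4 ≠ 6, so they are not.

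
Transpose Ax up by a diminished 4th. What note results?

D#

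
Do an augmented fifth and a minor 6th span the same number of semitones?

Yes

An augmented fifth spans 8 semitones; a minor sixth spans 8.
They are enharmonically equivalent.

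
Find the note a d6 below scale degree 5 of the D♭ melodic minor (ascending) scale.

Scale degree 5 of Db melodic minor (ascending) is Ab.
A diminished sixth (7 semitones) below Ab lands on the letter C, giving C#.

C#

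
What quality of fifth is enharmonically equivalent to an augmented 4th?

An augmented fourth spans 6 semitones.
A fifth spanning 6 semitones is diminished (the perfect fifth is 7).

diminished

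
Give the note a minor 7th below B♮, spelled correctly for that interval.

A seventh below B lands on the letter C.
A minor seventh spans 10 semitones, so B moves to pitch class 1. On the letter C that is C#.

C#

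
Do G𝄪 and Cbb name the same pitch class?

G## is pitch class 9; Cbb is pitch class 10.
The pitch classes differ (9 vs. 10), so they are not enharmonic equivalents.

No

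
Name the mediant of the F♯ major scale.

A#

Degree 3 takes the letter 2 steps above F, which is A.
In major, degree 3 sits 4 semitones above the tonic. F# + 4 semitones is pitch class 10, spelled on A as A#.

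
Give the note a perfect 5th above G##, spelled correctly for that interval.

D##

A fifth above G lands on the letter D.
A perfect fifth spans 7 semitones, so G## moves to pitch class 4. On the letter D that is D##.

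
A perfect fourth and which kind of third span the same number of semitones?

A perfect fourth spans 5 semitones.
A third spanning 5 semitones is augmented (the major third is 4).

augmented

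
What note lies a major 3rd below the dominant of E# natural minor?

G#

The dominant of E# natural minor is B#.
A major third (4 semitones) below B# lands on the letter G, giving G#.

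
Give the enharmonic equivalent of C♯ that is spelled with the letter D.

C# is pitch class 1. The letter D alone is pitch class 2.
To reach pitch class 1 from D requires an offset of -1 semitone, i.e. flat: Db.

Db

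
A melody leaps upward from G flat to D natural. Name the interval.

augmented fifth

The letter names run G→D, a span of 4 letter steps, so the interval is some kind of fifth.
Gb to D is 8 semitones. A perfect fifth is 7, so 8 makes it augmented.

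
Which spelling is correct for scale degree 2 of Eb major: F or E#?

F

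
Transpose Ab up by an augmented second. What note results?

A second above A lands on the letter B.
An augmented second spans 3 semitones, so Ab moves to pitch class 11. On the letter B that is B.

B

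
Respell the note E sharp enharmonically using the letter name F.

Plain F sits at the same pitch as E#, so on the letter F the same pitch needs a natural: F.

F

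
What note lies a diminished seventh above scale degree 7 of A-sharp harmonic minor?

F#

Scale degree 7 of A# harmonic minor is G##.
A diminished seventh (9 semitones) above G## lands on the letter F, giving F#.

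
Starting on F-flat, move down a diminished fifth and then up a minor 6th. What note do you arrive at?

A diminished fifth down from Fb is Bb (letter B, 6 semitones down).
A minor sixth up from Bb is Gb (letter G, 8 semitones up).

Gb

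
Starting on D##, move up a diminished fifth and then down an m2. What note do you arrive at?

G##

A diminished fifth up from D## is A# (letter A, 6 semitones up).
A minor second down from A# is G## (letter G, 1 semitone down).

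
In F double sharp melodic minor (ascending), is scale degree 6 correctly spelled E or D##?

Each scale degree takes a distinct letter name. Degree 6 of a scale on F must use the letter D.
D## and E are enharmonically the same pitch, but only D## uses the letter D, so it is the correct spelling here.

D##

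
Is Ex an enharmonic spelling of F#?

E## is pitch class 6; F# is pitch class 6.
All spellings map to pitch class 6, so they are enharmonically equivalent.

Yes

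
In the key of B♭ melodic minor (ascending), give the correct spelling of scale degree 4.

Eb

Degree 4 takes the letter 3 steps above B, which is E.
In melodic minor (ascending), degree 4 sits 5 semitones above the tonic. Bb + 5 semitones is pitch class 3, spelled on E as Eb.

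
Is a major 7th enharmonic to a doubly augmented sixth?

A major seventh spans 11 semitones; a doubly augmented sixth spans 11.
They are enharmonically equivalent.

Yes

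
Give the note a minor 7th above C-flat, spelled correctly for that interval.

A seventh above C lands on the letter B.
A minor seventh spans 10 semitones, so Cb moves to pitch class 9. On the letter B that is Bbb.

Bbb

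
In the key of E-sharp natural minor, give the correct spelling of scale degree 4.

A#

The E# natural minor scale runs E# F## G# A# B# C# D#.
Degree 4 is A#.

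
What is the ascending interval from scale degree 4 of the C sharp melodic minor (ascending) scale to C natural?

diminished fifth

Scale degree 4 of C# melodic minor (ascending) is F#.
F# up to C: letters F→C make it a fifth; 6 semitones makes it diminished.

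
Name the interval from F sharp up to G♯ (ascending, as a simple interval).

Counting letters F–G gives a second.
F#→G# = 2 semitones, exactly the major second.

major second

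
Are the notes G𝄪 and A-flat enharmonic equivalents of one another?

No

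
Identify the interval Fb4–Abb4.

minor third

The letter names run F→A, a span of 2 letter steps, so the interval is some kind of third.
Fb to Abb is 3 semitones. A major third is 4, so 3 makes it minor.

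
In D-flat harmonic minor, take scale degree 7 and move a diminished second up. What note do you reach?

Scale degree 7 of Db harmonic minor is C.
A diminished second (0 semitones) above C lands on the letter D, giving Dbb.

Dbb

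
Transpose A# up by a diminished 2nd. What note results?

Bb

A second above A lands on the letter B.
A diminished second spans 0 semitones, so A# moves to pitch class 10. On the letter B that is Bb.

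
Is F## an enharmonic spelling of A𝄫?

Yes

F## = pitch class 7 and Abb = pitch class 7 — the same pitch class, so they are enharmonic equivalents.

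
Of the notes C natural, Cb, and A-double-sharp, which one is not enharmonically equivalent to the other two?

C

In 12-tone equal temperament, enharmonic equivalents share a pitch class. C is pitch class 0; Cb is pitch class 11; A## is pitch class 11.
Cb and A## share pitch class 11, while C is pitch class 0.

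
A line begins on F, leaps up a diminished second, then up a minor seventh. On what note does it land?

Fbb

A diminished second up from F is Gbb (letter G, 0 semitones up).
A minor seventh up from Gbb is Fbb (letter F, 10 semitones up).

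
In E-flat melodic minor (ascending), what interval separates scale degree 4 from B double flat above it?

Scale degree 4 of Eb melodic minor (ascending) is Ab.
Ab up to Bbb: letters A→B make it a second; 1 semitone makes it minor.

minor second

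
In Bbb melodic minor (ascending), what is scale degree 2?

The Bbb melodic minor (ascending) scale runs Bbb Cb Dbb Ebb Fb Gb Ab.
Degree 2 is Cb.

Cb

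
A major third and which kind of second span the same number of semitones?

A major third spans 4 semitones.
A second spanning 4 semitones is doubly augmented (the major second is 2).

doubly augmented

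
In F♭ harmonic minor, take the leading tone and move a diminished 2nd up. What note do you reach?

Fbb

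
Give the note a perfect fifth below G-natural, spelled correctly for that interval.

G down a perfect fifth is C, so the target letter is C.
From G, a perfect fifth is 7 semitones down: C.

C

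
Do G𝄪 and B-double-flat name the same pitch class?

G## is pitch class 9; Bbb is pitch class 9.
All spellings map to pitch class 9, so they are enharmonically equivalent.

Yes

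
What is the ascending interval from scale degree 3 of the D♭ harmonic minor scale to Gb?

major second

Scale degree 3 of Db harmonic minor is Fb.
Fb up to Gb: letters F→G make it a second; 2 semitones makes it major.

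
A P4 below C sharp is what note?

G#

A fourth below C lands on the letter G.
A perfect fourth spans 5 semitones, so C# moves to pitch class 8. On the letter G that is G#.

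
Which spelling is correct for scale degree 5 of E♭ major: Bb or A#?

Bb

Each scale degree takes a distinct letter name. Degree 5 of a scale on E must use the letter B.
Bb and A# are enharmonically the same pitch, but only Bb uses the letter B, so it is the correct spelling here.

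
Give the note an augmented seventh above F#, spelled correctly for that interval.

A seventh above F lands on the letter E.
An augmented seventh spans 12 semitones, so F# moves to pitch class 6. On the letter E that is E##.

E##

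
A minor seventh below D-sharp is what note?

E#

D down a major seventh is Eb, so the target letter is E.
From D#, a minor seventh is 10 semitones down: E#.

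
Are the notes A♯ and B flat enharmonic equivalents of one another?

Yes

A# = pitch class 10 and Bb = pitch class 10 — the same pitch class, so they are enharmonic equivalents.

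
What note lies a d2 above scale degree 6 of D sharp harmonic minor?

Cb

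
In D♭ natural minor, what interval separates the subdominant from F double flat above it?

diminished seventh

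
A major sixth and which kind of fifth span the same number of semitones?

A major sixth spans 9 semitones.
A fifth spanning 9 semitones is doubly augmented (the perfect fifth is 7).

doubly augmented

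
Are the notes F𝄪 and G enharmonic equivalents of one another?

Yes

F## = pitch class 7 and G = pitch class 7 — the same pitch class, so they are enharmonic equivalents.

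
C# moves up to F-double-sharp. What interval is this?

Counting letters C–D–E–F gives a fourth.
C#→F## = 6 semitones, 1 wider than the perfect fourth (5), so augmented.

augmented fourth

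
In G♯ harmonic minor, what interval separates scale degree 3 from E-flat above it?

diminished fourth

Scale degree 3 of G# harmonic minor is B.
B up to Eb: letters B→E make it a fourth; 4 semitones makes it diminished.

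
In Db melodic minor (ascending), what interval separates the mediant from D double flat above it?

minor sixth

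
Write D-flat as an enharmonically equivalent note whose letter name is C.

Plain C sits 1 semitone below Db, so on the letter C the same pitch needs a sharp: C#.

C#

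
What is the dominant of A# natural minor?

E#

The A# natural minor scale runs A# B# C# D# E# F# G#.
Degree 5 is E#.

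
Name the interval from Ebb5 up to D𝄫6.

minor seventh

The letter names run E→D, a span of 6 letter steps, so the interval is some kind of seventh.
Ebb to Dbb is 10 semitones. A major seventh is 11, so 10 makes it minor.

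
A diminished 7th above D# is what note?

C

D up a major seventh is C#, so the target letter is C.
From D#, a diminished seventh is 9 semitones up: C.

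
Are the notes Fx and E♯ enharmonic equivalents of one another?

No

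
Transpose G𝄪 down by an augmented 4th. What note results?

A fourth below G lands on the letter D.
An augmented fourth spans 6 semitones, so G## moves to pitch class 3. On the letter D that is D#.

D#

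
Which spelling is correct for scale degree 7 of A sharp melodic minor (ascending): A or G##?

Each scale degree takes a distinct letter name. Degree 7 of a scale on A must use the letter G.
G## and A are enharmonically the same pitch, but only G## uses the letter G, so it is the correct spelling here.

G##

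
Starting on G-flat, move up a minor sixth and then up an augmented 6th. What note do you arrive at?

C

A minor sixth up from Gb is Ebb (letter E, 8 semitones up).
An augmented sixth up from Ebb is C (letter C, 10 semitones up).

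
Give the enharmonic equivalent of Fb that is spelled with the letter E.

E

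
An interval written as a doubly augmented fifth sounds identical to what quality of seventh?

A doubly augmented fifth spans 9 semitones.
A seventh spanning 9 semitones is diminished (the major seventh is 11).

diminished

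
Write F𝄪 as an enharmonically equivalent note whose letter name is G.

G

F## is pitch class 7. The letter G alone is pitch class 7.
Pitch class 7 on G needs no accidental: G.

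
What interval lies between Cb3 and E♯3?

The letter names run C→E, a span of 2 letter steps, so the interval is some kind of third.
Cb to E# is 6 semitones. A major third is 4, so 6 makes it doubly augmented.

doubly augmented third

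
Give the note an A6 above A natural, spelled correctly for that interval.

F##

A up a major sixth is F#, so the target letter is F.
From A, an augmented sixth is 10 semitones up: F##.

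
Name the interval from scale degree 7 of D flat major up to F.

Scale degree 7 of Db major is C.
C up to F: letters C→F make it a fourth; 5 semitones makes it perfect.

perfect fourth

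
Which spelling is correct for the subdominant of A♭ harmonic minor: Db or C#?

Each scale degree takes a distinct letter name. Degree 4 of a scale on A must use the letter D.
Db and C# are enharmonically the same pitch, but only Db uses the letter D, so it is the correct spelling here.

Db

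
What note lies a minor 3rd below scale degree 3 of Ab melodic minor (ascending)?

Ab

Scale degree 3 of Ab melodic minor (ascending) is Cb.
A minor third (3 semitones) below Cb lands on the letter A, giving Ab.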